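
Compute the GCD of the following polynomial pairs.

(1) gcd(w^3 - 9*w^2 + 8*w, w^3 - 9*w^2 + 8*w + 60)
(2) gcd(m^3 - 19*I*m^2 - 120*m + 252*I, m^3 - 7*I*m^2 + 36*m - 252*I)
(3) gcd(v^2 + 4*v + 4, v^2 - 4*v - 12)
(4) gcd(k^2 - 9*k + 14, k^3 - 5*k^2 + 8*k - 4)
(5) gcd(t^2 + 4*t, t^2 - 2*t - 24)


(1) = gcd(w*(w - 8)*(w - 1), (w - 6)*(w - 5)*(w + 2)) = 1
(2) = m^2 - 13*I*m - 42
(3) = v + 2
(4) = gcd((k - 7)*(k - 2), (k - 2)^2*(k - 1)) = k - 2
(5) = t + 4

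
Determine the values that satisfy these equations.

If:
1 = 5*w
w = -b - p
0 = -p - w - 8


Then:
b = 8
p = -41/5
w = 1/5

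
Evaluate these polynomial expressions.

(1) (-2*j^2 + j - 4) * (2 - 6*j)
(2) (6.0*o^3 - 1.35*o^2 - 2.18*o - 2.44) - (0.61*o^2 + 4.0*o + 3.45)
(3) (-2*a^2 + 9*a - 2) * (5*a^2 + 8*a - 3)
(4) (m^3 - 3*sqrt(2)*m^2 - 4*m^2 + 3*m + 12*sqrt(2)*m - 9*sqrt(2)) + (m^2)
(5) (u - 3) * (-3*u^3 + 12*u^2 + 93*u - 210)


(1) = 12*j^3 - 10*j^2 + 26*j - 8
(2) = 6.0*o^3 - 1.96*o^2 - 6.18*o - 5.89
(3) = -10*a^4 + 29*a^3 + 68*a^2 - 43*a + 6
(4) = m^3 - 3*sqrt(2)*m^2 - 3*m^2 + 3*m + 12*sqrt(2)*m - 9*sqrt(2)
(5) = -3*u^4 + 21*u^3 + 57*u^2 - 489*u + 630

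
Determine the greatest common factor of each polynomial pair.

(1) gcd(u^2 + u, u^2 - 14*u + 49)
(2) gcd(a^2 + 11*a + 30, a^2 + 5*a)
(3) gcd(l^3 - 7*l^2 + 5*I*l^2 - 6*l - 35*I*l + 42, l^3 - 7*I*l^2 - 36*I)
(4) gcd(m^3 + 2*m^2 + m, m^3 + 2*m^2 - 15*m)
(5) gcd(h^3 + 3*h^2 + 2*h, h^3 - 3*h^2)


(1) = 1
(2) = gcd((a + 5)*(a + 6), a*(a + 5)) = a + 5
(3) = gcd((l - 7)*(l + 2*I)*(l + 3*I), (l - 6*I)*(l - 3*I)*(l + 2*I)) = l + 2*I
(4) = gcd(m*(m + 1)^2, m*(m - 3)*(m + 5)) = m
(5) = h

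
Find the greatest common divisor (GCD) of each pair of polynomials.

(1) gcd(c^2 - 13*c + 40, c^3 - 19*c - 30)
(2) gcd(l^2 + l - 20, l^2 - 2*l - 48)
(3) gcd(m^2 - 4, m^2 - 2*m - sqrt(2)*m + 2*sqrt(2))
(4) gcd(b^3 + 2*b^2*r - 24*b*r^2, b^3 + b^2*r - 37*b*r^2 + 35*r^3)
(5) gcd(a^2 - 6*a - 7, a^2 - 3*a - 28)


(1) = gcd((c - 8)*(c - 5), (c - 5)*(c + 2)*(c + 3)) = c - 5
(2) = gcd((l - 4)*(l + 5), (l - 8)*(l + 6)) = 1
(3) = gcd((m - 2)*(m + 2), (m - 2)*(m - sqrt(2))) = m - 2
(4) = gcd(b*(b - 4*r)*(b + 6*r), (b - 5*r)*(b - r)*(b + 7*r)) = 1
(5) = gcd((a - 7)*(a + 1), (a - 7)*(a + 4)) = a - 7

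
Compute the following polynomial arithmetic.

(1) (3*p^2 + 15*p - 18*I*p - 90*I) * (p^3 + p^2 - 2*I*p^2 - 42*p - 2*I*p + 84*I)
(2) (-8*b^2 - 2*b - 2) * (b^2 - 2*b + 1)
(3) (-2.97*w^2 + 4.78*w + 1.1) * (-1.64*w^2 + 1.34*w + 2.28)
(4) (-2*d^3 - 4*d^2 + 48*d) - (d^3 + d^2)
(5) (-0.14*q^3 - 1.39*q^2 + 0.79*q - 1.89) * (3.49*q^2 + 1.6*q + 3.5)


(1) = 3*p^5 + 18*p^4 - 24*I*p^4 - 147*p^3 - 144*I*p^3 - 846*p^2 + 888*I*p^2 + 1332*p + 5040*I*p + 7560
(2) = -8*b^4 + 14*b^3 - 6*b^2 + 2*b - 2
(3) = 4.8708*w^4 - 11.819*w^3 - 2.1704*w^2 + 12.3724*w + 2.508
(4) = -3*d^3 - 5*d^2 + 48*d
(5) = -0.4886*q^5 - 5.0751*q^4 + 0.0431*q^3 - 10.1971*q^2 - 0.259*q - 6.615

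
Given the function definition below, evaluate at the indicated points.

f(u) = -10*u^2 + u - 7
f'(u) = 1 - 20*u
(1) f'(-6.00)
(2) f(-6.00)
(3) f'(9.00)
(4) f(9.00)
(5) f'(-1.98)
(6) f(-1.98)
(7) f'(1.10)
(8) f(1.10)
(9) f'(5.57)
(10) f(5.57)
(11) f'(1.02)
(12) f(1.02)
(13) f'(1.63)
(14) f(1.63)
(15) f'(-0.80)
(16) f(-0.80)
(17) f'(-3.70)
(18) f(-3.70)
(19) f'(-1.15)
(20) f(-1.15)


(1) = 121.00
(2) = -373.00
(3) = -179.00
(4) = -808.00
(5) = 40.60
(6) = -48.18
(7) = -21.00
(8) = -18.00
(9) = -110.40
(10) = -311.68
(11) = -19.40
(12) = -16.38
(13) = -31.60
(14) = -31.94
(15) = 17.00
(16) = -14.20
(17) = 75.00
(18) = -147.60
(19) = 24.00
(20) = -21.38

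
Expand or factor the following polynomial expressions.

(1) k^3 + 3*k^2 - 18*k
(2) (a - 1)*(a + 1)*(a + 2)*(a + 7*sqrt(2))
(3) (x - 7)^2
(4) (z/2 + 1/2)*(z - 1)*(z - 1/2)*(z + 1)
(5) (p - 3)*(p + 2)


(1) = k*(k - 3)*(k + 6)
(2) = a^4 + 2*a^3 + 7*sqrt(2)*a^3 - a^2 + 14*sqrt(2)*a^2 - 7*sqrt(2)*a - 2*a - 14*sqrt(2)
(3) = x^2 - 14*x + 49
(4) = z^4/2 + z^3/4 - 3*z^2/4 - z/4 + 1/4
(5) = p^2 - p - 6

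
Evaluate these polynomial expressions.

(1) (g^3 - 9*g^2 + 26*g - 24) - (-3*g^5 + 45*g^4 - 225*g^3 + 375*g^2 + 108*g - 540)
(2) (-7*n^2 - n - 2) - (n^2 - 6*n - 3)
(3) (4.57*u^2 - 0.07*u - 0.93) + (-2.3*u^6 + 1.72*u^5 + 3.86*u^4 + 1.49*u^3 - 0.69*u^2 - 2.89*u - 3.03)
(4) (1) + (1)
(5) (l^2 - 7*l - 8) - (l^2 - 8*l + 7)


(1) = 3*g^5 - 45*g^4 + 226*g^3 - 384*g^2 - 82*g + 516
(2) = -8*n^2 + 5*n + 1
(3) = -2.3*u^6 + 1.72*u^5 + 3.86*u^4 + 1.49*u^3 + 3.88*u^2 - 2.96*u - 3.96
(4) = 2
(5) = l - 15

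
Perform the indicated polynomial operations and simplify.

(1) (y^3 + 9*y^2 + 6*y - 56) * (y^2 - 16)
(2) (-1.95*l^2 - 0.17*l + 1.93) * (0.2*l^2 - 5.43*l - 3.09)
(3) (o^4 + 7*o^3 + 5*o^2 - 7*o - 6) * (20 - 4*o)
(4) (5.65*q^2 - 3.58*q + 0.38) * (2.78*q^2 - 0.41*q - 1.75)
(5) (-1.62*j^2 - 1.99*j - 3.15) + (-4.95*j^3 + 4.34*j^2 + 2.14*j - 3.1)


(1) = y^5 + 9*y^4 - 10*y^3 - 200*y^2 - 96*y + 896
(2) = -0.39*l^4 + 10.5545*l^3 + 7.3346*l^2 - 9.9546*l - 5.9637
(3) = -4*o^5 - 8*o^4 + 120*o^3 + 128*o^2 - 116*o - 120
(4) = 15.707*q^4 - 12.2689*q^3 - 7.3633*q^2 + 6.1092*q - 0.665
(5) = -4.95*j^3 + 2.72*j^2 + 0.15*j - 6.25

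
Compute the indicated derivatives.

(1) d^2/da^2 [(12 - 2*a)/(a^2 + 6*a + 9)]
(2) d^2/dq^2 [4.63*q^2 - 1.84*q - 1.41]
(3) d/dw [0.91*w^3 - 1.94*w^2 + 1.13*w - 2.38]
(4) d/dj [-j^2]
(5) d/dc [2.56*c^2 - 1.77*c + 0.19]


(1) = 4*(24 - a)/(a^4 + 12*a^3 + 54*a^2 + 108*a + 81)
(2) = 9.26000000000000
(3) = 2.73*w^2 - 3.88*w + 1.13
(4) = -2*j
(5) = 5.12*c - 1.77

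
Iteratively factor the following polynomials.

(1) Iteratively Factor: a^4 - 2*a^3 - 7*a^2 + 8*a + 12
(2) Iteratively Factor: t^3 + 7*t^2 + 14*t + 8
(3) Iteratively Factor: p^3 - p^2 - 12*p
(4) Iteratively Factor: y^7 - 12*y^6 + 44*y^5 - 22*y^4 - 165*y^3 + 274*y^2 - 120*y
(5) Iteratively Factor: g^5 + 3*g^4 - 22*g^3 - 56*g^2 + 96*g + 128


(1) = (a + 2)*(a^3 - 4*a^2 + a + 6) = (a - 2)*(a + 2)*(a^2 - 2*a - 3) = (a - 3)*(a - 2)*(a + 2)*(a + 1)
(2) = (t + 2)*(t^2 + 5*t + 4) = (t + 1)*(t + 2)*(t + 4)
(3) = (p + 3)*(p^2 - 4*p) = p*(p + 3)*(p - 4)
(4) = (y - 4)*(y^6 - 8*y^5 + 12*y^4 + 26*y^3 - 61*y^2 + 30*y) = y*(y - 4)*(y^5 - 8*y^4 + 12*y^3 + 26*y^2 - 61*y + 30) = y*(y - 4)*(y + 2)*(y^4 - 10*y^3 + 32*y^2 - 38*y + 15) = y*(y - 4)*(y - 1)*(y + 2)*(y^3 - 9*y^2 + 23*y - 15) = y*(y - 4)*(y - 3)*(y - 1)*(y + 2)*(y^2 - 6*y + 5) = y*(y - 5)*(y - 4)*(y - 3)*(y - 1)*(y + 2)*(y - 1)
(5) = (g - 4)*(g^4 + 7*g^3 + 6*g^2 - 32*g - 32) = (g - 4)*(g + 4)*(g^3 + 3*g^2 - 6*g - 8) = (g - 4)*(g + 4)^2*(g^2 - g - 2) = (g - 4)*(g + 1)*(g + 4)^2*(g - 2)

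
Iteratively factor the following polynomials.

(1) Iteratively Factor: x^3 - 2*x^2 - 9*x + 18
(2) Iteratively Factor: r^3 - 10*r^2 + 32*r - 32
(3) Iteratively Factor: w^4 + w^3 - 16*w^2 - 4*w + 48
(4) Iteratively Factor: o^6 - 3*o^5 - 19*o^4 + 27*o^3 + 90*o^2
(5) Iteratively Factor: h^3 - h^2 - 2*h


(1) = (x - 3)*(x^2 + x - 6) = (x - 3)*(x - 2)*(x + 3)
(2) = (r - 4)*(r^2 - 6*r + 8) = (r - 4)^2*(r - 2)
(3) = (w - 2)*(w^3 + 3*w^2 - 10*w - 24) = (w - 2)*(w + 4)*(w^2 - w - 6) = (w - 2)*(w + 2)*(w + 4)*(w - 3)
(4) = (o)*(o^5 - 3*o^4 - 19*o^3 + 27*o^2 + 90*o) = o^2*(o^4 - 3*o^3 - 19*o^2 + 27*o + 90) = o^2*(o - 5)*(o^3 + 2*o^2 - 9*o - 18) = o^2*(o - 5)*(o - 3)*(o^2 + 5*o + 6) = o^2*(o - 5)*(o - 3)*(o + 3)*(o + 2)
(5) = (h + 1)*(h^2 - 2*h) = (h - 2)*(h + 1)*(h)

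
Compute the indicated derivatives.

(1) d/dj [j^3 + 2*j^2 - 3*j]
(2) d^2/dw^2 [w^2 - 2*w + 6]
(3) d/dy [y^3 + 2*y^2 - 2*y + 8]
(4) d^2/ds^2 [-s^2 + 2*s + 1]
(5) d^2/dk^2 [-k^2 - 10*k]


(1) = 3*j^2 + 4*j - 3
(2) = 2
(3) = 3*y^2 + 4*y - 2
(4) = -2
(5) = -2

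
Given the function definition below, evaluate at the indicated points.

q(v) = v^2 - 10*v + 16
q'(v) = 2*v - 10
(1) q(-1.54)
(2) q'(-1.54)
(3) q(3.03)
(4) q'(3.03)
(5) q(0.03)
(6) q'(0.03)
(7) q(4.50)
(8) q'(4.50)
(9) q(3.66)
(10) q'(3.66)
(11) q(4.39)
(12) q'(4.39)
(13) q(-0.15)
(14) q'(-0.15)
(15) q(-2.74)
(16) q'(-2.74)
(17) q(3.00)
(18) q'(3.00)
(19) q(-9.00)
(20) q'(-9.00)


(1) = 33.77
(2) = -13.08
(3) = -5.12
(4) = -3.94
(5) = 15.70
(6) = -9.94
(7) = -8.75
(8) = -1.00
(9) = -7.20
(10) = -2.68
(11) = -8.63
(12) = -1.22
(13) = 17.52
(14) = -10.30
(15) = 50.91
(16) = -15.48
(17) = -5.00
(18) = -4.00
(19) = 187.00
(20) = -28.00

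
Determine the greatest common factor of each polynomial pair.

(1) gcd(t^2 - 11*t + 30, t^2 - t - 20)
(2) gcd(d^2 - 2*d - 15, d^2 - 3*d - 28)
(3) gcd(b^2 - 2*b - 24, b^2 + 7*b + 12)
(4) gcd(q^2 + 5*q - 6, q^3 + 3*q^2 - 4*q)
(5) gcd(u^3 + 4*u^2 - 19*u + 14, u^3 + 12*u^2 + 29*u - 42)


(1) = t - 5
(2) = gcd((d - 5)*(d + 3), (d - 7)*(d + 4)) = 1
(3) = b + 4
(4) = q - 1
(5) = gcd((u - 2)*(u - 1)*(u + 7), (u - 1)*(u + 6)*(u + 7)) = u^2 + 6*u - 7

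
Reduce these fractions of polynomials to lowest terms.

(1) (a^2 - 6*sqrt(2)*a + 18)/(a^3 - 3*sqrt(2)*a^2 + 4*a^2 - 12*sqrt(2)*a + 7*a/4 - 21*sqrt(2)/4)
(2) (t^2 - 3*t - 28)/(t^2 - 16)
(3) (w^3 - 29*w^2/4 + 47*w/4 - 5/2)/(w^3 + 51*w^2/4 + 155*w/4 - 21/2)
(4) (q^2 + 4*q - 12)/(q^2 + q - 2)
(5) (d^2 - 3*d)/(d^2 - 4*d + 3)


(1) = (4*a - 12*sqrt(2))/(4*a^2 + 16*a + 7)
(2) = (t - 7)/(t - 4)
(3) = (w^2 - 7*w + 10)/(w^2 + 13*w + 42)
(4) = (q^2 + 4*q - 12)/(q^2 + q - 2)
(5) = d/(d - 1)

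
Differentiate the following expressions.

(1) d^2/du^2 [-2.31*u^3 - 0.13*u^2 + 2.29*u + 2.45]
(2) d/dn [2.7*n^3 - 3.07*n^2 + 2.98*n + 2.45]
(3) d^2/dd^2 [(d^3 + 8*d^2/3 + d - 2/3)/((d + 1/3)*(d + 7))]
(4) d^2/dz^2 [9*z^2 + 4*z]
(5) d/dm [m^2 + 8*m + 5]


(1) = -13.86*u - 0.26
(2) = 8.1*n^2 - 6.14*n + 2.98
(3) = 24*(74*d^3 + 69*d^2 - 12*d - 83)/(27*d^6 + 594*d^5 + 4545*d^4 + 13420*d^3 + 10605*d^2 + 3234*d + 343)
(4) = 18
(5) = 2*m + 8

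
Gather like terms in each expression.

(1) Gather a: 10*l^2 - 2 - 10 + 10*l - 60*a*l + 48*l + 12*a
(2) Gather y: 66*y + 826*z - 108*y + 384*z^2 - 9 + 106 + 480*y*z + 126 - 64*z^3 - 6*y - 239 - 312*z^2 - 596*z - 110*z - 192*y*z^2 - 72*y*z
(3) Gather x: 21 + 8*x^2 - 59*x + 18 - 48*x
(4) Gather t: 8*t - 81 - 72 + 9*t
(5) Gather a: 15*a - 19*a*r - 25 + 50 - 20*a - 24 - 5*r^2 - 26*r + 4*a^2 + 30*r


(1) = a*(12 - 60*l) + 10*l^2 + 58*l - 12
(2) = y*(-192*z^2 + 408*z - 48) - 64*z^3 + 72*z^2 + 120*z - 16
(3) = 8*x^2 - 107*x + 39
(4) = 17*t - 153
(5) = 4*a^2 + a*(-19*r - 5) - 5*r^2 + 4*r + 1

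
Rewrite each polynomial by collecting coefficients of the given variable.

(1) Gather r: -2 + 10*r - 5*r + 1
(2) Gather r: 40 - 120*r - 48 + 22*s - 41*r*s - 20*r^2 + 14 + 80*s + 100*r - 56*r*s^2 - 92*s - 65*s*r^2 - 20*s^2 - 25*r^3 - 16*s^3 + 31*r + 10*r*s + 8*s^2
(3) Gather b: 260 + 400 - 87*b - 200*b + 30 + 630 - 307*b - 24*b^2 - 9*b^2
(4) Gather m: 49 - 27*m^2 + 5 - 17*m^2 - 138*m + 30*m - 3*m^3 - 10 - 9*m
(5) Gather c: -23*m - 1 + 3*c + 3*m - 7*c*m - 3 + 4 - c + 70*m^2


(1) = 5*r - 1
(2) = -25*r^3 + r^2*(-65*s - 20) + r*(-56*s^2 - 31*s + 11) - 16*s^3 - 12*s^2 + 10*s + 6
(3) = -33*b^2 - 594*b + 1320
(4) = -3*m^3 - 44*m^2 - 117*m + 44
(5) = c*(2 - 7*m) + 70*m^2 - 20*m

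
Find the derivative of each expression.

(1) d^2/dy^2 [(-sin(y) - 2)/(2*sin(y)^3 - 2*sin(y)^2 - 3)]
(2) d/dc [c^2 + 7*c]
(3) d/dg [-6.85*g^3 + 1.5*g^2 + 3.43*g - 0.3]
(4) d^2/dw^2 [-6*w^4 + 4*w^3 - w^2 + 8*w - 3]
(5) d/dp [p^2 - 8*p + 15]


(1) = (-16*sin(y)^7 - 60*sin(y)^6 + 108*sin(y)^5 - 38*sin(y)^4 - 192*sin(y)^3 + 168*sin(y)^2 + 27*sin(y) - 24)/(-2*sin(y)^3 + 2*sin(y)^2 + 3)^3
(2) = 2*c + 7
(3) = -20.55*g^2 + 3.0*g + 3.43
(4) = -72*w^2 + 24*w - 2
(5) = 2*p - 8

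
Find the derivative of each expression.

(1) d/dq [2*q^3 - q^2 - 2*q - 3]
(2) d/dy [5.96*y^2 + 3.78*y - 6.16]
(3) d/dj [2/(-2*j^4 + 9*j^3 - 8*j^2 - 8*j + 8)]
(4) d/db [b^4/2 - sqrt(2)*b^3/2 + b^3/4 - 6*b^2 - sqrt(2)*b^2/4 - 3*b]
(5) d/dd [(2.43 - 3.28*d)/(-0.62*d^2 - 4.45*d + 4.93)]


(1) = 6*q^2 - 2*q - 2
(2) = 11.92*y + 3.78
(3) = 2*(8*j^3 - 27*j^2 + 16*j + 8)/(2*j^4 - 9*j^3 + 8*j^2 + 8*j - 8)^2
(4) = 2*b^3 - 3*sqrt(2)*b^2/2 + 3*b^2/4 - 12*b - sqrt(2)*b/2 - 3
(5) = (-2.0336*d^2 + 3.0132*d - 5.3569)/(0.3844*d^4 + 5.518*d^3 + 13.6893*d^2 - 43.877*d + 24.3049)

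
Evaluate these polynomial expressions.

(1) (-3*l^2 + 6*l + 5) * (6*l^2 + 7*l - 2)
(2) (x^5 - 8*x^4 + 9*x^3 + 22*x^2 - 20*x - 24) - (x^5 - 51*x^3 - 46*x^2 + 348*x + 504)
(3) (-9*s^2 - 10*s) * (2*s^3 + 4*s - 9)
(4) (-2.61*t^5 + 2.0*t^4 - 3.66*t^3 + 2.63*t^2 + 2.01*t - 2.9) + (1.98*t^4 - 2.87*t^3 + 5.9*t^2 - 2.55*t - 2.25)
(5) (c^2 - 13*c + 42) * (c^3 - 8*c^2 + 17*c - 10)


(1) = -18*l^4 + 15*l^3 + 78*l^2 + 23*l - 10
(2) = -8*x^4 + 60*x^3 + 68*x^2 - 368*x - 528
(3) = -18*s^5 - 20*s^4 - 36*s^3 + 41*s^2 + 90*s
(4) = -2.61*t^5 + 3.98*t^4 - 6.53*t^3 + 8.53*t^2 - 0.54*t - 5.15
(5) = c^5 - 21*c^4 + 163*c^3 - 567*c^2 + 844*c - 420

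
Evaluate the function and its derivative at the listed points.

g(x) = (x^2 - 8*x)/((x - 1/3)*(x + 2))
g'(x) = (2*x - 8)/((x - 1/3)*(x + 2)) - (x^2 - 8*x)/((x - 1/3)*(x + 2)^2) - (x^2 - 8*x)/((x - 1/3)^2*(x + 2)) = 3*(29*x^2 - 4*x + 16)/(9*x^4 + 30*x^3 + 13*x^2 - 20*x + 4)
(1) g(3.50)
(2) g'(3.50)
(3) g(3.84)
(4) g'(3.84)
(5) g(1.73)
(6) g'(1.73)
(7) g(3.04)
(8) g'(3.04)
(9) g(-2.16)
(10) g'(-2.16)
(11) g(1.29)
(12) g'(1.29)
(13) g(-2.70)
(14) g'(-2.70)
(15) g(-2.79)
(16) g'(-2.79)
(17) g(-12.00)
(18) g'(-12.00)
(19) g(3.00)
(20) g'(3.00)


(1) = -0.90
(2) = 0.39
(3) = -0.78
(4) = 0.34
(5) = -2.08
(6) = 1.18
(7) = -1.11
(8) = 0.49
(9) = 55.01
(10) = 335.00
(11) = -2.75
(12) = 1.99
(13) = 13.61
(14) = 17.61
(15) = 12.20
(16) = 13.85
(17) = 1.95
(18) = 0.09
(19) = -1.12
(20) = 0.50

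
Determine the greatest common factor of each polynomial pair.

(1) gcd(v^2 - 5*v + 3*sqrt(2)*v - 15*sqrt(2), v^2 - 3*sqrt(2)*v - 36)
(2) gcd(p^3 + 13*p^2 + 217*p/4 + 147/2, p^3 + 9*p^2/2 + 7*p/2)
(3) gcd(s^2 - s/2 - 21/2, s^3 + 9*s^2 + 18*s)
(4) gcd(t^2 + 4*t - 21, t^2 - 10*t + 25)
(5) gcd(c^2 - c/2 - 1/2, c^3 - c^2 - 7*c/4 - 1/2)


(1) = v + 3*sqrt(2)
(2) = gcd((p + 7/2)^2*(p + 6), p*(p + 1)*(p + 7/2)) = p + 7/2
(3) = gcd((s - 7/2)*(s + 3), s*(s + 3)*(s + 6)) = s + 3
(4) = gcd((t - 3)*(t + 7), (t - 5)^2) = 1
(5) = gcd((c - 1)*(c + 1/2), (c - 2)*(c + 1/2)^2) = c + 1/2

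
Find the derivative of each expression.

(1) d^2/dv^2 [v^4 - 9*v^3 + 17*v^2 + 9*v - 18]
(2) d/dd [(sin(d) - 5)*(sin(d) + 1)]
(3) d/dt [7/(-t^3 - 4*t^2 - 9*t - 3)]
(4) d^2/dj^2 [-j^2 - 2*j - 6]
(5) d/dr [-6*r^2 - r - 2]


(1) = 12*v^2 - 54*v + 34
(2) = 2*(sin(d) - 2)*cos(d)
(3) = 7*(3*t^2 + 8*t + 9)/(t^3 + 4*t^2 + 9*t + 3)^2
(4) = -2
(5) = -12*r - 1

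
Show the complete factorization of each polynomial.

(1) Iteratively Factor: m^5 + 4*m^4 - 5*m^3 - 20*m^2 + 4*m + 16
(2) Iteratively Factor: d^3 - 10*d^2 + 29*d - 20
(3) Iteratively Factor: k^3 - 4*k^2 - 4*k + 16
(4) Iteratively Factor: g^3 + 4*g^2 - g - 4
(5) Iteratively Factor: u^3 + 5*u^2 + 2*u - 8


(1) = (m + 4)*(m^4 - 5*m^2 + 4) = (m + 2)*(m + 4)*(m^3 - 2*m^2 - m + 2) = (m + 1)*(m + 2)*(m + 4)*(m^2 - 3*m + 2) = (m - 2)*(m + 1)*(m + 2)*(m + 4)*(m - 1)
(2) = (d - 1)*(d^2 - 9*d + 20) = (d - 5)*(d - 1)*(d - 4)
(3) = (k + 2)*(k^2 - 6*k + 8) = (k - 2)*(k + 2)*(k - 4)
(4) = (g + 4)*(g^2 - 1) = (g - 1)*(g + 4)*(g + 1)
(5) = (u + 4)*(u^2 + u - 2) = (u - 1)*(u + 4)*(u + 2)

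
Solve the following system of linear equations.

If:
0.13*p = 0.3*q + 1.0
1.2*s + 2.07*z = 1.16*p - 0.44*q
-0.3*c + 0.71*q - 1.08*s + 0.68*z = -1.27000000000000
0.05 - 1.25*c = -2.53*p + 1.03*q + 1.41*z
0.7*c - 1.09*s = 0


Then:
c = -1.84
p = -2.68
q = -4.50
s = -1.18
z = 0.14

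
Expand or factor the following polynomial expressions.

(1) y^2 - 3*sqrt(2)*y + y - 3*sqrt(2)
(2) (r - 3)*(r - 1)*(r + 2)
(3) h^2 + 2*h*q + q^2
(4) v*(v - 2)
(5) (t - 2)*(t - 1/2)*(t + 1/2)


(1) = (y + 1)*(y - 3*sqrt(2))
(2) = r^3 - 2*r^2 - 5*r + 6
(3) = (h + q)^2
(4) = v^2 - 2*v
(5) = t^3 - 2*t^2 - t/4 + 1/2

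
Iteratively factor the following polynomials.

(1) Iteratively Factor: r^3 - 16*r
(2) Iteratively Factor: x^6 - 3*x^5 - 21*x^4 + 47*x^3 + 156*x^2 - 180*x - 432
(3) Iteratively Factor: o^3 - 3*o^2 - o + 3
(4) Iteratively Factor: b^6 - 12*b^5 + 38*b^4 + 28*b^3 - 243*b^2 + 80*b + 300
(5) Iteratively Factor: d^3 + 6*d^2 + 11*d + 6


(1) = (r + 4)*(r^2 - 4*r) = (r - 4)*(r + 4)*(r)
(2) = (x - 3)*(x^5 - 21*x^3 - 16*x^2 + 108*x + 144) = (x - 3)*(x + 2)*(x^4 - 2*x^3 - 17*x^2 + 18*x + 72) = (x - 3)^2*(x + 2)*(x^3 + x^2 - 14*x - 24) = (x - 4)*(x - 3)^2*(x + 2)*(x^2 + 5*x + 6) = (x - 4)*(x - 3)^2*(x + 2)*(x + 3)*(x + 2)
(3) = (o - 1)*(o^2 - 2*o - 3) = (o - 1)*(o + 1)*(o - 3)
(4) = (b + 1)*(b^5 - 13*b^4 + 51*b^3 - 23*b^2 - 220*b + 300) = (b + 1)*(b + 2)*(b^4 - 15*b^3 + 81*b^2 - 185*b + 150) = (b - 5)*(b + 1)*(b + 2)*(b^3 - 10*b^2 + 31*b - 30) = (b - 5)*(b - 3)*(b + 1)*(b + 2)*(b^2 - 7*b + 10) = (b - 5)*(b - 3)*(b - 2)*(b + 1)*(b + 2)*(b - 5)
(5) = (d + 1)*(d^2 + 5*d + 6) = (d + 1)*(d + 3)*(d + 2)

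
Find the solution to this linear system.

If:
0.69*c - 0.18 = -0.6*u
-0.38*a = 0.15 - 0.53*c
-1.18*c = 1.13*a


Then:
a = -0.17
c = 0.16
u = 0.11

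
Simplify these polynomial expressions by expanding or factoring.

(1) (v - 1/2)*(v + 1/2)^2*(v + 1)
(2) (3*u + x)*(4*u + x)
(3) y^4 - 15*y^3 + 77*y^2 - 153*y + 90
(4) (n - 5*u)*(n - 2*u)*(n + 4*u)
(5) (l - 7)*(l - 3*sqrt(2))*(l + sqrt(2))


(1) = v^4 + 3*v^3/2 + v^2/4 - 3*v/8 - 1/8
(2) = 12*u^2 + 7*u*x + x^2
(3) = (y - 6)*(y - 5)*(y - 3)*(y - 1)
(4) = n^3 - 3*n^2*u - 18*n*u^2 + 40*u^3
(5) = l^3 - 7*l^2 - 2*sqrt(2)*l^2 - 6*l + 14*sqrt(2)*l + 42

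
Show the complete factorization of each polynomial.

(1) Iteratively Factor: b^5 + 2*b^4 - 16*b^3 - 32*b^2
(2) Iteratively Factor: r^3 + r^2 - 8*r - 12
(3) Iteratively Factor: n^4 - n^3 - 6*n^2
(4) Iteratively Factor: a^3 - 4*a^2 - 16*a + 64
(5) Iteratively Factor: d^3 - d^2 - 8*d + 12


(1) = (b + 2)*(b^4 - 16*b^2) = (b - 4)*(b + 2)*(b^3 + 4*b^2) = b*(b - 4)*(b + 2)*(b^2 + 4*b) = b^2*(b - 4)*(b + 2)*(b + 4)
(2) = (r - 3)*(r^2 + 4*r + 4) = (r - 3)*(r + 2)*(r + 2)
(3) = (n)*(n^3 - n^2 - 6*n) = n^2*(n^2 - n - 6) = n^2*(n - 3)*(n + 2)
(4) = (a + 4)*(a^2 - 8*a + 16) = (a - 4)*(a + 4)*(a - 4)
(5) = (d - 2)*(d^2 + d - 6) = (d - 2)^2*(d + 3)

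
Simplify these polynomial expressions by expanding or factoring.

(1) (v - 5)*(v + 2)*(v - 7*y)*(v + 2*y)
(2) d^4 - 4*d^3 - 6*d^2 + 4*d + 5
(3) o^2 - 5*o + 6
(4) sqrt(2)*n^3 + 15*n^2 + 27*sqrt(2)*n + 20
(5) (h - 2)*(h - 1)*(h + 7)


(1) = v^4 - 5*v^3*y - 3*v^3 - 14*v^2*y^2 + 15*v^2*y - 10*v^2 + 42*v*y^2 + 50*v*y + 140*y^2
(2) = (d - 5)*(d - 1)*(d + 1)^2
(3) = (o - 3)*(o - 2)
(4) = (n + 2*sqrt(2))*(n + 5*sqrt(2))*(sqrt(2)*n + 1)
(5) = h^3 + 4*h^2 - 19*h + 14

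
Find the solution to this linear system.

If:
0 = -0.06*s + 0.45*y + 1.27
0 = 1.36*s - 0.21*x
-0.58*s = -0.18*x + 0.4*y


Then:
s = -2.12
x = -13.73
y = -3.10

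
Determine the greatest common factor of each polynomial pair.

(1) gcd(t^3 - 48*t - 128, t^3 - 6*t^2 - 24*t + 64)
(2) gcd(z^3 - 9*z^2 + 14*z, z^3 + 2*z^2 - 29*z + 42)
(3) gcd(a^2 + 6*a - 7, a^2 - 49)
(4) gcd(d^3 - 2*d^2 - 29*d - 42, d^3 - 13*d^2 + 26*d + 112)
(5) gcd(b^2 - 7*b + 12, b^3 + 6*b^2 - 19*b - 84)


(1) = gcd((t - 8)*(t + 4)^2, (t - 8)*(t - 2)*(t + 4)) = t^2 - 4*t - 32
(2) = z - 2
(3) = a + 7
(4) = gcd((d - 7)*(d + 2)*(d + 3), (d - 8)*(d - 7)*(d + 2)) = d^2 - 5*d - 14
(5) = gcd((b - 4)*(b - 3), (b - 4)*(b + 3)*(b + 7)) = b - 4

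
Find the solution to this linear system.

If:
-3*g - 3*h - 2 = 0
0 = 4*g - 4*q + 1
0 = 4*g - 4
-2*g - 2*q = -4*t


Then:
g = 1
h = -5/3
q = 5/4
t = 9/8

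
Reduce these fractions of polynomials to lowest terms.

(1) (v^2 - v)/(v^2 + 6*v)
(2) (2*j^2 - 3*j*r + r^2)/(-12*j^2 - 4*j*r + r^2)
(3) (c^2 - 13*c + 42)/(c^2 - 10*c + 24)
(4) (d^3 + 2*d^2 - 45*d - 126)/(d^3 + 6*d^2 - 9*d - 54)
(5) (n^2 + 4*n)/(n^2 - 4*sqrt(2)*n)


(1) = (v - 1)/(v + 6)
(2) = (2*j^2 - 3*j*r + r^2)/(-12*j^2 - 4*j*r + r^2)
(3) = (c - 7)/(c - 4)
(4) = (d - 7)/(d - 3)
(5) = (n + 4)/(n - 4*sqrt(2))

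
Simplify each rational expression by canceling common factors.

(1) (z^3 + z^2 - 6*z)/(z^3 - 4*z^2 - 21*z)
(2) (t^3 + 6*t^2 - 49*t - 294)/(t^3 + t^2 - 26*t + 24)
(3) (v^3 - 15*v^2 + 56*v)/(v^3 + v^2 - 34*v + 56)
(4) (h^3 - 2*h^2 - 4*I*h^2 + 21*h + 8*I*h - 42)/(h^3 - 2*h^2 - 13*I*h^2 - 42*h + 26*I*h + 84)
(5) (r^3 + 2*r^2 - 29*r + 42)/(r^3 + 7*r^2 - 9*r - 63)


(1) = (z - 2)/(z - 7)
(2) = (t^2 - 49)/(t^2 - 5*t + 4)
(3) = (v^3 - 15*v^2 + 56*v)/(v^3 + v^2 - 34*v + 56)
(4) = (h + 3*I)/(h - 6*I)
(5) = (r - 2)/(r + 3)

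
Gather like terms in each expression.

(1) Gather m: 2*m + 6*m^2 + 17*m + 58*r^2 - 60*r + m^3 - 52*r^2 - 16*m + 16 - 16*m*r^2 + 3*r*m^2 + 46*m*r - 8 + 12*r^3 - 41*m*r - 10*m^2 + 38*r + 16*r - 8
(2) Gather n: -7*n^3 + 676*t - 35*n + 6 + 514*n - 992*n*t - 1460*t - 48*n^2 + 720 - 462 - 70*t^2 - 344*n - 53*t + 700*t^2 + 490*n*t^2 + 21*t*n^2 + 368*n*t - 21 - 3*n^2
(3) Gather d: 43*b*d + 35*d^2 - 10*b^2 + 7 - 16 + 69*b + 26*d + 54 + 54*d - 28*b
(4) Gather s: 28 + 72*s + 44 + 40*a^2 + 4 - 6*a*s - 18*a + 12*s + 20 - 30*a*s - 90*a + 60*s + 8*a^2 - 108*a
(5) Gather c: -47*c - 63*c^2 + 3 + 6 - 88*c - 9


(1) = m^3 + m^2*(3*r - 4) + m*(-16*r^2 + 5*r + 3) + 12*r^3 + 6*r^2 - 6*r
(2) = -7*n^3 + n^2*(21*t - 51) + n*(490*t^2 - 624*t + 135) + 630*t^2 - 837*t + 243
(3) = -10*b^2 + 41*b + 35*d^2 + d*(43*b + 80) + 45
(4) = 48*a^2 - 216*a + s*(144 - 36*a) + 96
(5) = -63*c^2 - 135*c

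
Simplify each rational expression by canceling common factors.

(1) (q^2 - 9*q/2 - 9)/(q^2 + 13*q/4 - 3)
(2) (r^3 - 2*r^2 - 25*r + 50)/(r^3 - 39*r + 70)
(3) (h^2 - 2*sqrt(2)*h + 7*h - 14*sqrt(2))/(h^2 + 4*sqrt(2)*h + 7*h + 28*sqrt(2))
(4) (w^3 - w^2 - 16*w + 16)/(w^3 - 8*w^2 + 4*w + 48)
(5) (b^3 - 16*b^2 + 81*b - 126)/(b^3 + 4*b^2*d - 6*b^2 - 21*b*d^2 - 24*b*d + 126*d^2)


(1) = (4*q^2 - 18*q - 36)/(4*q^2 + 13*q - 12)
(2) = (r + 5)/(r + 7)
(3) = (h - 2*sqrt(2))/(h + 4*sqrt(2))
(4) = (w^2 + 3*w - 4)/(w^2 - 4*w - 12)
(5) = (b^2 - 10*b + 21)/(b^2 + 4*b*d - 21*d^2)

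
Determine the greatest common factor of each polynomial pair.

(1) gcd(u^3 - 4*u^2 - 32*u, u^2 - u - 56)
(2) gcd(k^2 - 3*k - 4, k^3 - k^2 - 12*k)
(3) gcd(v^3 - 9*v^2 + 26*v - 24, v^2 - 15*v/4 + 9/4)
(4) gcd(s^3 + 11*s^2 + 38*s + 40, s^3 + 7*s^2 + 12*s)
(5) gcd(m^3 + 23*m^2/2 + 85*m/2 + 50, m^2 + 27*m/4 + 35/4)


(1) = gcd(u*(u - 8)*(u + 4), (u - 8)*(u + 7)) = u - 8
(2) = k - 4
(3) = v - 3
(4) = s + 4
(5) = gcd((m + 5/2)*(m + 4)*(m + 5), (m + 7/4)*(m + 5)) = m + 5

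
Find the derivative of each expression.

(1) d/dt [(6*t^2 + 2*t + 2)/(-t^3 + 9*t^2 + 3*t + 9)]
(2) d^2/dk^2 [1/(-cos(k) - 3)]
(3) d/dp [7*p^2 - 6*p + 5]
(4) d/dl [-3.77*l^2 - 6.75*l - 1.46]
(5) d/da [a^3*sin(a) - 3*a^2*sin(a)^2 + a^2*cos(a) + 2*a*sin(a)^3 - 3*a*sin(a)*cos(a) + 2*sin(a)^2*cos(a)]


(1) = 2*(3*t^4 + 2*t^3 + 3*t^2 + 36*t + 6)/(t^6 - 18*t^5 + 75*t^4 + 36*t^3 + 171*t^2 + 54*t + 81)
(2) = (cos(k)^2 - 3*cos(k) - 2)/(cos(k) + 3)^3
(3) = 14*p - 6
(4) = -7.54*l - 6.75
(5) = a^3*cos(a) + 2*a^2*sin(a) - 3*a^2*sin(2*a) + 7*a*cos(a)/2 - 3*a*cos(3*a)/2 - 3*a + sin(a) - 3*sin(2*a)/2 + sin(3*a)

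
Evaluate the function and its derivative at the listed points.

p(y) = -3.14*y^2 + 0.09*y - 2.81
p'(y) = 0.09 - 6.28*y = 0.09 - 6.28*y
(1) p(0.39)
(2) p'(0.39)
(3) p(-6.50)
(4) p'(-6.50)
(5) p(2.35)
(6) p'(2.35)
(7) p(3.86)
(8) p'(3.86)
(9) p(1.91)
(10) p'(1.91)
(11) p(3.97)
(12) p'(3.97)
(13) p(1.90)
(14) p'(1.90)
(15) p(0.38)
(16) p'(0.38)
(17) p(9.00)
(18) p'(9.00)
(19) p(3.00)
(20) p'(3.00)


(1) = -3.25
(2) = -2.36
(3) = -136.06
(4) = 40.91
(5) = -19.94
(6) = -14.67
(7) = -49.25
(8) = -24.15
(9) = -14.09
(10) = -11.90
(11) = -51.94
(12) = -24.84
(13) = -13.97
(14) = -11.84
(15) = -3.23
(16) = -2.30
(17) = -256.34
(18) = -56.43
(19) = -30.80
(20) = -18.75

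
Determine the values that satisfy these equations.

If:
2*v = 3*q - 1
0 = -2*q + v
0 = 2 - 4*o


Then:
o = 1/2
q = -1
v = -2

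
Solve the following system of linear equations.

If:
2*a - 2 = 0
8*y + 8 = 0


Then:
a = 1
y = -1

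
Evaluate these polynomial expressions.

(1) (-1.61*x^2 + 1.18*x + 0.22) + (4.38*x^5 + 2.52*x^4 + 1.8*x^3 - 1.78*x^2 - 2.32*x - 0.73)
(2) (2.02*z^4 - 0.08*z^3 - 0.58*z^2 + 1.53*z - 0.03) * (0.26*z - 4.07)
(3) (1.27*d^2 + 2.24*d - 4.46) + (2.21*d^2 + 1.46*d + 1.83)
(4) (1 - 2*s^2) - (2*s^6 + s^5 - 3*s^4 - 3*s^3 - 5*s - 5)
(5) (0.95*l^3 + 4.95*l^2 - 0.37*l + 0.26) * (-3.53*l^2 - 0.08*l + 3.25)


(1) = 4.38*x^5 + 2.52*x^4 + 1.8*x^3 - 3.39*x^2 - 1.14*x - 0.51
(2) = 0.5252*z^5 - 8.2422*z^4 + 0.1748*z^3 + 2.7584*z^2 - 6.2349*z + 0.1221
(3) = 3.48*d^2 + 3.7*d - 2.63
(4) = -2*s^6 - s^5 + 3*s^4 + 3*s^3 - 2*s^2 + 5*s + 6
(5) = -3.3535*l^5 - 17.5495*l^4 + 3.9976*l^3 + 15.1993*l^2 - 1.2233*l + 0.845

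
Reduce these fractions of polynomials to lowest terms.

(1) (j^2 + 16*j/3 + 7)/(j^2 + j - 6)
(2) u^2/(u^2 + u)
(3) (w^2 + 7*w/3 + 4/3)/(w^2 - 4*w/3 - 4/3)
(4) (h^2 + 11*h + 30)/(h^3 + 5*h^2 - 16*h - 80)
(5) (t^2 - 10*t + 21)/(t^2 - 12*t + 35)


(1) = (3*j + 7)/(3*j - 6)
(2) = u/(u + 1)
(3) = (3*w^2 + 7*w + 4)/(3*w^2 - 4*w - 4)
(4) = (h + 6)/(h^2 - 16)
(5) = (t - 3)/(t - 5)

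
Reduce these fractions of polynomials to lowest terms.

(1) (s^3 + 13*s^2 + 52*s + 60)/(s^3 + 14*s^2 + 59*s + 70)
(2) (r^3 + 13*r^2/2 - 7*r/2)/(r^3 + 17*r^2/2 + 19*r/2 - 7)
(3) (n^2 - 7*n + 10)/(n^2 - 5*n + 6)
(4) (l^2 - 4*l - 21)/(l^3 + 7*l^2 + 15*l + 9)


(1) = (s + 6)/(s + 7)
(2) = r/(r + 2)
(3) = (n - 5)/(n - 3)
(4) = (l - 7)/(l^2 + 4*l + 3)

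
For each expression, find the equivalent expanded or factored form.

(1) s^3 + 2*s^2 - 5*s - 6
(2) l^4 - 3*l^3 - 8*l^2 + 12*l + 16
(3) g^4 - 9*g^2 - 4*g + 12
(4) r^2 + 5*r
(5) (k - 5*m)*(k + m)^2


(1) = (s - 2)*(s + 1)*(s + 3)
(2) = (l - 4)*(l - 2)*(l + 1)*(l + 2)
(3) = (g - 3)*(g - 1)*(g + 2)^2
(4) = r*(r + 5)
(5) = k^3 - 3*k^2*m - 9*k*m^2 - 5*m^3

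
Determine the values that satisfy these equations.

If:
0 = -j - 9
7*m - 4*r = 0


Then:
j = -9
m = 4*r/7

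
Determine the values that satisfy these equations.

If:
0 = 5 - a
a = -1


Then:
No Solution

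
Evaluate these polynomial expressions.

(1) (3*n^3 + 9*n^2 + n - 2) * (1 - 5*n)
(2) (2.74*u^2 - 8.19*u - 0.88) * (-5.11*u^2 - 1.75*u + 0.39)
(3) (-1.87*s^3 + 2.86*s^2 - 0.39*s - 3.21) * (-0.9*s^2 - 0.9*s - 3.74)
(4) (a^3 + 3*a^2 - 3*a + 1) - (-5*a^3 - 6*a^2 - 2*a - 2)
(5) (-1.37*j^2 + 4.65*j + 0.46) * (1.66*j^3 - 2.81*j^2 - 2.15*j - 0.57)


(1) = -15*n^4 - 42*n^3 + 4*n^2 + 11*n - 2
(2) = -14.0014*u^4 + 37.0559*u^3 + 19.8979*u^2 - 1.6541*u - 0.3432
(3) = 1.683*s^5 - 0.891*s^4 + 4.7708*s^3 - 7.4564*s^2 + 4.3476*s + 12.0054
(4) = 6*a^3 + 9*a^2 - a + 3
(5) = -2.2742*j^5 + 11.5687*j^4 - 9.3574*j^3 - 10.5092*j^2 - 3.6395*j - 0.2622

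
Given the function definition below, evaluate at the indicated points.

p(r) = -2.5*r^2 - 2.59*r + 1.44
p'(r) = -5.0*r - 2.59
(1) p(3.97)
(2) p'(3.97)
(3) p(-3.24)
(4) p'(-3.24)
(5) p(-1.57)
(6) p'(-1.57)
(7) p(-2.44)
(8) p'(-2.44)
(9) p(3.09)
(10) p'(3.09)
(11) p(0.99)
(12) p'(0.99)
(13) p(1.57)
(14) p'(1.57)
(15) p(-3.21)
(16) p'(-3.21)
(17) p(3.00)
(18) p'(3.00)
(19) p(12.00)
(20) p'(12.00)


(1) = -48.24
(2) = -22.44
(3) = -16.41
(4) = 13.61
(5) = -0.66
(6) = 5.26
(7) = -7.12
(8) = 9.61
(9) = -30.43
(10) = -18.04
(11) = -3.57
(12) = -7.54
(13) = -8.79
(14) = -10.44
(15) = -16.01
(16) = 13.46
(17) = -28.83
(18) = -17.59
(19) = -389.64
(20) = -62.59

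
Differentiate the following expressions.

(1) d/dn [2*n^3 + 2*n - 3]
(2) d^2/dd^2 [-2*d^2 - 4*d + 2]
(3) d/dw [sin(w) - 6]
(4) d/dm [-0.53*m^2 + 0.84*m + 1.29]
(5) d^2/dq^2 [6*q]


(1) = 6*n^2 + 2
(2) = -4
(3) = cos(w)
(4) = 0.84 - 1.06*m
(5) = 0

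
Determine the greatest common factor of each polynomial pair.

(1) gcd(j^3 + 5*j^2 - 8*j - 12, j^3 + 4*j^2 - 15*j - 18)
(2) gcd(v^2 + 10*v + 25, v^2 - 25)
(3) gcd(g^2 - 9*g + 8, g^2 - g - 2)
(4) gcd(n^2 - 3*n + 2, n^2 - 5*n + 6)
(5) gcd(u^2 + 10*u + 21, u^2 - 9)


(1) = j^2 + 7*j + 6
(2) = gcd((v + 5)^2, (v - 5)*(v + 5)) = v + 5
(3) = gcd((g - 8)*(g - 1), (g - 2)*(g + 1)) = 1
(4) = n - 2
(5) = gcd((u + 3)*(u + 7), (u - 3)*(u + 3)) = u + 3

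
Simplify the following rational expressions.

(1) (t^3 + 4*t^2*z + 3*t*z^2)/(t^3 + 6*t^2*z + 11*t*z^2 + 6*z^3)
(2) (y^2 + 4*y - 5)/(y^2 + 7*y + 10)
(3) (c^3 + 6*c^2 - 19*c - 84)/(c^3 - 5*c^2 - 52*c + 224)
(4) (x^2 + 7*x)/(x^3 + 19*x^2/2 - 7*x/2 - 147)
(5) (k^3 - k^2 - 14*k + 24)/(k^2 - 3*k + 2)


(1) = t/(t + 2*z)
(2) = (y - 1)/(y + 2)
(3) = (c + 3)/(c - 8)
(4) = 2*x/(2*x^2 + 5*x - 42)
(5) = (k^2 + k - 12)/(k - 1)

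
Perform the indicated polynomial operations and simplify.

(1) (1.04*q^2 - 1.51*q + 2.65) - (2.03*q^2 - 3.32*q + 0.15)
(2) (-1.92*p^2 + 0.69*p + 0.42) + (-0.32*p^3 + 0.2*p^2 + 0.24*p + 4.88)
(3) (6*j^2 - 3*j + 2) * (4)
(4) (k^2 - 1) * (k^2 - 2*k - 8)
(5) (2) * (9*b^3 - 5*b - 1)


(1) = -0.99*q^2 + 1.81*q + 2.5
(2) = -0.32*p^3 - 1.72*p^2 + 0.93*p + 5.3
(3) = 24*j^2 - 12*j + 8
(4) = k^4 - 2*k^3 - 9*k^2 + 2*k + 8
(5) = 18*b^3 - 10*b - 2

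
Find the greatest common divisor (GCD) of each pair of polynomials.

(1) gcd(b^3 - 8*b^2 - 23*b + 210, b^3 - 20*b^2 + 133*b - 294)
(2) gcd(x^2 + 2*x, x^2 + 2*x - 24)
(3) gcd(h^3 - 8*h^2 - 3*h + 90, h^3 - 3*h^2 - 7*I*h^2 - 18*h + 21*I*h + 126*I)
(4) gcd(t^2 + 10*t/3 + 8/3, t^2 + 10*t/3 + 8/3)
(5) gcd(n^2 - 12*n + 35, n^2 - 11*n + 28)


(1) = b^2 - 13*b + 42
(2) = gcd(x*(x + 2), (x - 4)*(x + 6)) = 1
(3) = h^2 - 3*h - 18
(4) = t^2 + 10*t/3 + 8/3
(5) = gcd((n - 7)*(n - 5), (n - 7)*(n - 4)) = n - 7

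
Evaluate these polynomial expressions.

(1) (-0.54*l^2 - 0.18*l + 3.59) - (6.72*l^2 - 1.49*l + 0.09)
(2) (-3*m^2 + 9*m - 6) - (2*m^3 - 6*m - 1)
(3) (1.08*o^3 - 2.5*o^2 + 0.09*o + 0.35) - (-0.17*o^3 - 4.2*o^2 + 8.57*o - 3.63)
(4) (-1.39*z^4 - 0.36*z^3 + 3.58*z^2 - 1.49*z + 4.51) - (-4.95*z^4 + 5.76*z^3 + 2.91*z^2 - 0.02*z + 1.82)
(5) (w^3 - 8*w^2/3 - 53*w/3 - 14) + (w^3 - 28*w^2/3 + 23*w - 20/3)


(1) = -7.26*l^2 + 1.31*l + 3.5
(2) = -2*m^3 - 3*m^2 + 15*m - 5
(3) = 1.25*o^3 + 1.7*o^2 - 8.48*o + 3.98
(4) = 3.56*z^4 - 6.12*z^3 + 0.67*z^2 - 1.47*z + 2.69
(5) = 2*w^3 - 12*w^2 + 16*w/3 - 62/3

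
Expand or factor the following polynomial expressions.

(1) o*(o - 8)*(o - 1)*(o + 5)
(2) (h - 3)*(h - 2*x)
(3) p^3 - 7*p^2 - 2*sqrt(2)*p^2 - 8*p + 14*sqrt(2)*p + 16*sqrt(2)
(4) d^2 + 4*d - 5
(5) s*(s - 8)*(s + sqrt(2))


(1) = o^4 - 4*o^3 - 37*o^2 + 40*o
(2) = h^2 - 2*h*x - 3*h + 6*x
(3) = (p - 8)*(p + 1)*(p - 2*sqrt(2))
(4) = (d - 1)*(d + 5)
(5) = s^3 - 8*s^2 + sqrt(2)*s^2 - 8*sqrt(2)*s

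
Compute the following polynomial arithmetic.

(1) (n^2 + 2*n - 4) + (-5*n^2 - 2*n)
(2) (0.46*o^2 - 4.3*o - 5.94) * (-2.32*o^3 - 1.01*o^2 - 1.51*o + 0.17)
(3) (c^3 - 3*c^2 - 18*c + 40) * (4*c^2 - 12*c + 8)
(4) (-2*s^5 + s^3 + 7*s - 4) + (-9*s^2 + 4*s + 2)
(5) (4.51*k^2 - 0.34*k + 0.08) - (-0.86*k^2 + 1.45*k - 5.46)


(1) = -4*n^2 - 4
(2) = -1.0672*o^5 + 9.5114*o^4 + 17.4292*o^3 + 12.5706*o^2 + 8.2384*o - 1.0098
(3) = 4*c^5 - 24*c^4 - 28*c^3 + 352*c^2 - 624*c + 320
(4) = -2*s^5 + s^3 - 9*s^2 + 11*s - 2
(5) = 5.37*k^2 - 1.79*k + 5.54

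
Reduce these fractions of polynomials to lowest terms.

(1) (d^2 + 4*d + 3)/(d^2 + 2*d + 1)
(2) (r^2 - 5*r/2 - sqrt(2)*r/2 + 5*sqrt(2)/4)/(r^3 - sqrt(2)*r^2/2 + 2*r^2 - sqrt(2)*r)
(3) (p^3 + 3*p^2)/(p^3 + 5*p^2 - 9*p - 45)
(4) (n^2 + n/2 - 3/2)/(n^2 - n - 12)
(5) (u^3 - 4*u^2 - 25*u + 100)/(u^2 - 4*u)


(1) = (d + 3)/(d + 1)
(2) = (8*r - 20)/(8*r^2 + 16*r)
(3) = p^2/(p^2 + 2*p - 15)
(4) = (2*n^2 + n - 3)/(2*n^2 - 2*n - 24)
(5) = (u^2 - 25)/u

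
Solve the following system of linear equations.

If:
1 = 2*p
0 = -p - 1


Then:
No Solution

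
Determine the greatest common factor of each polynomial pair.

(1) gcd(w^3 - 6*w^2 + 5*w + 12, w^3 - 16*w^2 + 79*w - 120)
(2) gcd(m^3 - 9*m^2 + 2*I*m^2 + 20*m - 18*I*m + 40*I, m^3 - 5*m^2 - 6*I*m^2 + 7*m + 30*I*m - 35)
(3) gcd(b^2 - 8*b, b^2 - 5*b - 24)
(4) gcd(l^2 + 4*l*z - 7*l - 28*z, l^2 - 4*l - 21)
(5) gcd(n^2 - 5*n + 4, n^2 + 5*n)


(1) = w - 3
(2) = gcd((m - 5)*(m - 4)*(m + 2*I), (m - 5)*(m - 7*I)*(m + I)) = m - 5
(3) = b - 8
(4) = gcd((l - 7)*(l + 4*z), (l - 7)*(l + 3)) = l - 7
(5) = gcd((n - 4)*(n - 1), n*(n + 5)) = 1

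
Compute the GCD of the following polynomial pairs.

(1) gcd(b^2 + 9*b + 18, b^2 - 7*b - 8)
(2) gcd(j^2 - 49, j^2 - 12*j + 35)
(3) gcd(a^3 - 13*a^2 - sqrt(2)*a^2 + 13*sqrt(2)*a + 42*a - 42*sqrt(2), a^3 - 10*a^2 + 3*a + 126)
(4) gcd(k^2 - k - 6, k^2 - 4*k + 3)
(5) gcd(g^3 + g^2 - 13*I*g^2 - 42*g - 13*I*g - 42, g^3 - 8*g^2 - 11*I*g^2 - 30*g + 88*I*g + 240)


(1) = 1
(2) = gcd((j - 7)*(j + 7), (j - 7)*(j - 5)) = j - 7
(3) = a^2 - 13*a + 42
(4) = gcd((k - 3)*(k + 2), (k - 3)*(k - 1)) = k - 3
(5) = gcd((g + 1)*(g - 7*I)*(g - 6*I), (g - 8)*(g - 6*I)*(g - 5*I)) = g - 6*I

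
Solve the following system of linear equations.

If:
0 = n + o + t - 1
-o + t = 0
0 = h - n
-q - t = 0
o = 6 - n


Then:
h = 11
n = 11
o = -5
q = 5
t = -5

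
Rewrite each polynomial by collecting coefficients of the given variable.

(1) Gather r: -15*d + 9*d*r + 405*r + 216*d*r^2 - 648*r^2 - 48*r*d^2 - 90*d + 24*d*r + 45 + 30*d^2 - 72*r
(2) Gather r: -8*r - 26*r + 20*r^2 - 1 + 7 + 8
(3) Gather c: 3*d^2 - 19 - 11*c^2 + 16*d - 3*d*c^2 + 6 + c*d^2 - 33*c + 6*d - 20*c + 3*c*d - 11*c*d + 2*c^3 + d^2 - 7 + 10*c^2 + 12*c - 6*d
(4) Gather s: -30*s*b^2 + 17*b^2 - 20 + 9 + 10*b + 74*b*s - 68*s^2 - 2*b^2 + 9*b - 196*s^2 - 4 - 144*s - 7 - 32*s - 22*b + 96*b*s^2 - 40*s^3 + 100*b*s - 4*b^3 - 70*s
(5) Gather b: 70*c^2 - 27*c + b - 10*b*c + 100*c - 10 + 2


(1) = 30*d^2 - 105*d + r^2*(216*d - 648) + r*(-48*d^2 + 33*d + 333) + 45
(2) = 20*r^2 - 34*r + 14
(3) = 2*c^3 + c^2*(-3*d - 1) + c*(d^2 - 8*d - 41) + 4*d^2 + 16*d - 20
(4) = -4*b^3 + 15*b^2 - 3*b - 40*s^3 + s^2*(96*b - 264) + s*(-30*b^2 + 174*b - 246) - 22
(5) = b*(1 - 10*c) + 70*c^2 + 73*c - 8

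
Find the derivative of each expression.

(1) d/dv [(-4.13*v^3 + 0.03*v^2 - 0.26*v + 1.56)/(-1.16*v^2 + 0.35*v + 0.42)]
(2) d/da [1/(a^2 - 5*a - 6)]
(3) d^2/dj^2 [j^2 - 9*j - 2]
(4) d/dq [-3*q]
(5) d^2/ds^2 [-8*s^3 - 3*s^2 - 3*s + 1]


(1) = (4.7908*v^4 - 2.891*v^3 - 5.4949*v^2 + 3.6444*v - 0.6552)/(1.3456*v^4 - 0.812*v^3 - 0.8519*v^2 + 0.294*v + 0.1764)
(2) = (5 - 2*a)/(-a^2 + 5*a + 6)^2
(3) = 2
(4) = -3
(5) = -48*s - 6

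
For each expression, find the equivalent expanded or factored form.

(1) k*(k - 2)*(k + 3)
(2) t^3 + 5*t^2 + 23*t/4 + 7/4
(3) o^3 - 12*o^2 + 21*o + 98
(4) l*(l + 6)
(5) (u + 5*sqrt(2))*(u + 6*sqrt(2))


(1) = k^3 + k^2 - 6*k
(2) = (t + 1/2)*(t + 1)*(t + 7/2)
(3) = (o - 7)^2*(o + 2)
(4) = l^2 + 6*l
(5) = u^2 + 11*sqrt(2)*u + 60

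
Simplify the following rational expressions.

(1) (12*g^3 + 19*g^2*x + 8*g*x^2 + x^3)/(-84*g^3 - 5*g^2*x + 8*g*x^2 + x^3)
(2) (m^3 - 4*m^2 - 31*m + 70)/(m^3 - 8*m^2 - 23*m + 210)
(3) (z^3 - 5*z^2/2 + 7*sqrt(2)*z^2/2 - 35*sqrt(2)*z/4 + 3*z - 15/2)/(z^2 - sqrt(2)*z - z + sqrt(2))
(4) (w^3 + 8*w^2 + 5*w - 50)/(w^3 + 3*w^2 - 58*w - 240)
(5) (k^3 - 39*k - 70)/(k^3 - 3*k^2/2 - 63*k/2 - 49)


(1) = (3*g^2 + 4*g*x + x^2)/(-21*g^2 + 4*g*x + x^2)
(2) = (m - 2)/(m - 6)
(3) = (4*z^3 + z^2*(-10 + 14*sqrt(2)) + z*(12 - 35*sqrt(2)) - 30)/(4*z^2 + z*(-4*sqrt(2) - 4) + 4*sqrt(2))
(4) = (w^2 + 3*w - 10)/(w^2 - 2*w - 48)
(5) = (2*k + 10)/(2*k + 7)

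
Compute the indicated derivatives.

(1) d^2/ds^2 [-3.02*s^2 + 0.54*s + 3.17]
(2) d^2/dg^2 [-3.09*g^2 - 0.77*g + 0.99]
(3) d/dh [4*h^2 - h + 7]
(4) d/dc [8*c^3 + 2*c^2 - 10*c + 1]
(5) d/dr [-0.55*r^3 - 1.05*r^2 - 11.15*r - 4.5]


(1) = -6.04000000000000
(2) = -6.18000000000000
(3) = 8*h - 1
(4) = 24*c^2 + 4*c - 10
(5) = -1.65*r^2 - 2.1*r - 11.15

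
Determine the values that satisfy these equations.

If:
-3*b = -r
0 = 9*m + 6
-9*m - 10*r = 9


Then:
b = -1/10
m = -2/3
r = -3/10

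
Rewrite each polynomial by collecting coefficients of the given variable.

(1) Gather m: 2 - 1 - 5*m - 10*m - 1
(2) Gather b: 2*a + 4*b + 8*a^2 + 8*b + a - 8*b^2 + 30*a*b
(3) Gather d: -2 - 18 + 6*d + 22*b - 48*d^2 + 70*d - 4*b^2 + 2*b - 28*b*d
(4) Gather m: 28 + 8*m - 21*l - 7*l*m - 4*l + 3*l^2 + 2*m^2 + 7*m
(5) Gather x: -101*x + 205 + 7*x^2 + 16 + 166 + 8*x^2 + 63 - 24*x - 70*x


(1) = -15*m
(2) = 8*a^2 + 3*a - 8*b^2 + b*(30*a + 12)
(3) = -4*b^2 + 24*b - 48*d^2 + d*(76 - 28*b) - 20
(4) = 3*l^2 - 25*l + 2*m^2 + m*(15 - 7*l) + 28
(5) = 15*x^2 - 195*x + 450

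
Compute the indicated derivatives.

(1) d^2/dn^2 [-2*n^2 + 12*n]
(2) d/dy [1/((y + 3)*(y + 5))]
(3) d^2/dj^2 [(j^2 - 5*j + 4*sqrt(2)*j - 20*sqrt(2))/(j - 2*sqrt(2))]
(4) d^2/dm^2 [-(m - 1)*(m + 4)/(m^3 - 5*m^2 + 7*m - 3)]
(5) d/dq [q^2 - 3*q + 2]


(1) = -4
(2) = 2*(-y - 4)/(y^4 + 16*y^3 + 94*y^2 + 240*y + 225)
(3) = 12*(4 - 5*sqrt(2))/(j^3 - 6*sqrt(2)*j^2 + 24*j - 16*sqrt(2))
(4) = 2*(-m^3 - 12*m^2 + 57*m - 64)/(m^6 - 12*m^5 + 57*m^4 - 136*m^3 + 171*m^2 - 108*m + 27)
(5) = 2*q - 3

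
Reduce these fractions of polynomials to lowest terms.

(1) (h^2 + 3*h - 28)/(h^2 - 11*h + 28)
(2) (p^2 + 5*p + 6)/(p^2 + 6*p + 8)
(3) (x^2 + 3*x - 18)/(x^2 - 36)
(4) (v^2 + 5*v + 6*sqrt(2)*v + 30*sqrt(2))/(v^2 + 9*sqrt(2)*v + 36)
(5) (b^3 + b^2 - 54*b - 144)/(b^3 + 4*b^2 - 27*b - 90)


(1) = (h + 7)/(h - 7)
(2) = (p + 3)/(p + 4)
(3) = (x - 3)/(x - 6)
(4) = (v + 5)/(v + 3*sqrt(2))
(5) = (b - 8)/(b - 5)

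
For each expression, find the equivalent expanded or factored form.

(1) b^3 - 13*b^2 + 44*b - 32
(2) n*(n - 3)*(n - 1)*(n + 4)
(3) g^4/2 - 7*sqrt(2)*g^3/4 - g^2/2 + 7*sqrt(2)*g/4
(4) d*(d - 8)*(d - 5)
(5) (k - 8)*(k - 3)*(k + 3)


(1) = (b - 8)*(b - 4)*(b - 1)
(2) = n^4 - 13*n^2 + 12*n
(3) = g*(g/2 + 1/2)*(g - 1)*(g - 7*sqrt(2)/2)
(4) = d^3 - 13*d^2 + 40*d
(5) = k^3 - 8*k^2 - 9*k + 72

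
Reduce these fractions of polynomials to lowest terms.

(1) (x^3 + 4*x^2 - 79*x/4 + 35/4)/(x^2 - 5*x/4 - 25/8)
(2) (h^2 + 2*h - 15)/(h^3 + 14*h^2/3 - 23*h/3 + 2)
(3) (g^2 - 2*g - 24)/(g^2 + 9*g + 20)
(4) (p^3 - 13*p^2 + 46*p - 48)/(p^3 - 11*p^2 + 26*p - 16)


(1) = (4*x^2 + 26*x - 14)/(4*x + 5)
(2) = (3*h^2 + 6*h - 45)/(3*h^3 + 14*h^2 - 23*h + 6)
(3) = (g - 6)/(g + 5)
(4) = (p - 3)/(p - 1)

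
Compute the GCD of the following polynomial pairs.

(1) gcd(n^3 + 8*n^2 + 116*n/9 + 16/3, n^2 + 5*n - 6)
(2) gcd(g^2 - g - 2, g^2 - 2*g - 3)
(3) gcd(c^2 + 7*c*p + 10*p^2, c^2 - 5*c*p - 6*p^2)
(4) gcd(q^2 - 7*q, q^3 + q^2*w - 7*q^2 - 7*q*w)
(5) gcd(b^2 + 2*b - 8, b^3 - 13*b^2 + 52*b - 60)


(1) = n + 6
(2) = gcd((g - 2)*(g + 1), (g - 3)*(g + 1)) = g + 1
(3) = 1
(4) = gcd(q*(q - 7), q*(q - 7)*(q + w)) = q^2 - 7*q
(5) = gcd((b - 2)*(b + 4), (b - 6)*(b - 5)*(b - 2)) = b - 2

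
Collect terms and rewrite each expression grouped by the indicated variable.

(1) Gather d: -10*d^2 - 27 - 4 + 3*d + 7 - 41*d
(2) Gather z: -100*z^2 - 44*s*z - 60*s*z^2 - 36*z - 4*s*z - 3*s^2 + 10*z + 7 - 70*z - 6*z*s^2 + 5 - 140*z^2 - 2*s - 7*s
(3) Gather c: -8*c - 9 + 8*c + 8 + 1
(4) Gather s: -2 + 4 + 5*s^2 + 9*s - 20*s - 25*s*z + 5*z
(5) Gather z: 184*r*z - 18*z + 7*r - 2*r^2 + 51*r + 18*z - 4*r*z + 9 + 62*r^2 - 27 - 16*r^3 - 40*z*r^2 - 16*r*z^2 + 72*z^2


(1) = -10*d^2 - 38*d - 24
(2) = -3*s^2 - 9*s + z^2*(-60*s - 240) + z*(-6*s^2 - 48*s - 96) + 12
(3) = 0
(4) = 5*s^2 + s*(-25*z - 11) + 5*z + 2
(5) = -16*r^3 + 60*r^2 + 58*r + z^2*(72 - 16*r) + z*(-40*r^2 + 180*r) - 18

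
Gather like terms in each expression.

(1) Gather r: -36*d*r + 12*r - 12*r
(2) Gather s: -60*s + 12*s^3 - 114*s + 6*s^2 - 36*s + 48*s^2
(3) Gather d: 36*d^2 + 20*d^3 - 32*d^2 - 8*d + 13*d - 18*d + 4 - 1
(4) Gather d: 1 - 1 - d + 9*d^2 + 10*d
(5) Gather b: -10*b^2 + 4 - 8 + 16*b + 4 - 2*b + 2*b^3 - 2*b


(1) = -36*d*r
(2) = 12*s^3 + 54*s^2 - 210*s
(3) = 20*d^3 + 4*d^2 - 13*d + 3
(4) = 9*d^2 + 9*d
(5) = 2*b^3 - 10*b^2 + 12*b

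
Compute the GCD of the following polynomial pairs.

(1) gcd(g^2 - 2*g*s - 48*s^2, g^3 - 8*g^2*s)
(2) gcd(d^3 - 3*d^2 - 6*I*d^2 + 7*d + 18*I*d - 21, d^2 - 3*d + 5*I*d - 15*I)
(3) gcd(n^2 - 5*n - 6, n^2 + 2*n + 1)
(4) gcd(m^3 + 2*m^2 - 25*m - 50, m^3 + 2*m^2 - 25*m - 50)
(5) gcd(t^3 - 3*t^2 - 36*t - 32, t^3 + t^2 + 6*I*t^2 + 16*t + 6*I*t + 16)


(1) = -g + 8*s
(2) = gcd((d - 3)*(d - 7*I)*(d + I), (d - 3)*(d + 5*I)) = d - 3
(3) = n + 1
(4) = m^3 + 2*m^2 - 25*m - 50
(5) = gcd((t - 8)*(t + 1)*(t + 4), (t + 1)*(t - 2*I)*(t + 8*I)) = t + 1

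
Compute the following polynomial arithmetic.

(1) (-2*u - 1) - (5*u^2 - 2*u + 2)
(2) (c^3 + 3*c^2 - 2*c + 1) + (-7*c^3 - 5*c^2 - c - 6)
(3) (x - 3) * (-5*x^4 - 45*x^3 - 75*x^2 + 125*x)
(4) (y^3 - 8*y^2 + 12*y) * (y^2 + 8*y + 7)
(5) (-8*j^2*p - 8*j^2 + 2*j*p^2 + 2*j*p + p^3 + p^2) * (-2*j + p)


(1) = -5*u^2 - 3
(2) = -6*c^3 - 2*c^2 - 3*c - 5
(3) = -5*x^5 - 30*x^4 + 60*x^3 + 350*x^2 - 375*x
(4) = y^5 - 45*y^3 + 40*y^2 + 84*y
(5) = 16*j^3*p + 16*j^3 - 12*j^2*p^2 - 12*j^2*p + p^4 + p^3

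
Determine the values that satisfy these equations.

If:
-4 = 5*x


Then:
x = -4/5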